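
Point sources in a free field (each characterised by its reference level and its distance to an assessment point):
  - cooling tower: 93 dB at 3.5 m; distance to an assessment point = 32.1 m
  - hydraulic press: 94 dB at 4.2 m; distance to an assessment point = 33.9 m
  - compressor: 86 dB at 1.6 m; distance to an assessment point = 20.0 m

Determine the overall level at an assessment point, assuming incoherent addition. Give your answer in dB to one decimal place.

78.1 dB

Apply inverse-square spreading to bring every level to the receiver, then sum 10^(L/10).
cooling tower: 93 − 20·log₁₀(32.1/3.5) = 93 − 19.25 = 73.75 dB.
hydraulic press: 94 − 20·log₁₀(33.9/4.2) = 94 − 18.14 = 75.86 dB.
compressor: 86 − 20·log₁₀(20.0/1.6) = 86 − 21.94 = 64.06 dB.
Σ 10^(L/10) = 6.483e+07 → L_total = 10·log₁₀(6.483e+07) = 78.12 dB.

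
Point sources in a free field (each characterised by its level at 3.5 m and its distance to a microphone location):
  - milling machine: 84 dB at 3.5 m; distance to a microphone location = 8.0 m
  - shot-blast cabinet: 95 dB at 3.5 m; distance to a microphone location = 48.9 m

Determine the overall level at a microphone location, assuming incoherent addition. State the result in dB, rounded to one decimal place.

78.1 dB

Propagate each source to the receiver with L = L_ref − 20·log₁₀(r/r_ref), then add intensities.
milling machine: 84 − 20·log₁₀(8.0/3.5) = 84 − 7.18 = 76.82 dB.
shot-blast cabinet: 95 − 20·log₁₀(48.9/3.5) = 95 − 22.90 = 72.10 dB.
Σ 10^(L/10) = 6.428e+07 → L_total = 10·log₁₀(6.428e+07) = 78.08 dB.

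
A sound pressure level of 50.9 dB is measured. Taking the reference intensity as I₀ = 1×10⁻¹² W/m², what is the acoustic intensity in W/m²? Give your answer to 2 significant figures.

1.2e-07 W/m²

I/I₀ = 10^(50.9/10) = 1.23e+05, so I = 1.23e+05 × 10⁻¹² W/m².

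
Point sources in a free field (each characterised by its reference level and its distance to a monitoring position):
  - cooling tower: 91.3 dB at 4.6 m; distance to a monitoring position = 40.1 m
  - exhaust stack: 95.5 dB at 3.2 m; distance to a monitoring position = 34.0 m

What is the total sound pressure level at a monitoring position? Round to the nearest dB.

First find each source's level at the receiver (point-source: −20·log₁₀(r/r_ref)), then combine on an intensity basis.
cooling tower: 91.3 − 20·log₁₀(40.1/4.6) = 91.3 − 18.81 = 72.49 dB.
exhaust stack: 95.5 − 20·log₁₀(34.0/3.2) = 95.5 − 20.53 = 74.97 dB.
Σ 10^(L/10) = 4.918e+07 → L_total = 10·log₁₀(4.918e+07) = 76.92 dB.

77 dB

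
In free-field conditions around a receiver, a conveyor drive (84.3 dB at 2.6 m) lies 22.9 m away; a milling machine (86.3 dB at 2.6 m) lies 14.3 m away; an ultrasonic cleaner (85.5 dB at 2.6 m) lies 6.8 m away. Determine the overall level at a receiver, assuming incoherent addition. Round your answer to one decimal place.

Apply inverse-square spreading to bring every level to the receiver, then sum 10^(L/10).
conveyor drive: 84.3 − 20·log₁₀(22.9/2.6) = 84.3 − 18.90 = 65.40 dB.
milling machine: 86.3 − 20·log₁₀(14.3/2.6) = 86.3 − 14.81 = 71.49 dB.
ultrasonic cleaner: 85.5 − 20·log₁₀(6.8/2.6) = 85.5 − 8.35 = 77.15 dB.
Σ 10^(L/10) = 6.944e+07 → L_total = 10·log₁₀(6.944e+07) = 78.42 dB.

78.4 dB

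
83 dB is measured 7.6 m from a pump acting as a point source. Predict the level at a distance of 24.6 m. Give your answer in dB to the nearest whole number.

73 dB

Spherical spreading from a point source gives a 20·log₁₀(r₂/r₁) drop.
L₂ = 83 − 20·log₁₀(24.6/7.6) = 83 − 10.202 = 72.80 dB.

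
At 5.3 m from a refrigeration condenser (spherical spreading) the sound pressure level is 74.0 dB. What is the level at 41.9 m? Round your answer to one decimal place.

Spherical spreading from a point source gives a 20·log₁₀(r₂/r₁) drop.
L₂ = 74.0 − 20·log₁₀(41.9/5.3) = 74.0 − 17.959 = 56.04 dB.

56.0 dB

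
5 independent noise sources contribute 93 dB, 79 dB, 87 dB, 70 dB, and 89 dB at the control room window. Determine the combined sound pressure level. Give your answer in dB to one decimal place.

95.3 dB

Incoherent sources combine by intensity addition: L_total = 10·log₁₀(Σ 10^(L_i/10)).
Σ 10^(L/10) = 10^(93/10) + 10^(79/10) + 10^(87/10) + 10^(70/10) + 10^(89/10) = 3.380e+09.
L_total = 10·log₁₀(3.380e+09) = 95.29 dB.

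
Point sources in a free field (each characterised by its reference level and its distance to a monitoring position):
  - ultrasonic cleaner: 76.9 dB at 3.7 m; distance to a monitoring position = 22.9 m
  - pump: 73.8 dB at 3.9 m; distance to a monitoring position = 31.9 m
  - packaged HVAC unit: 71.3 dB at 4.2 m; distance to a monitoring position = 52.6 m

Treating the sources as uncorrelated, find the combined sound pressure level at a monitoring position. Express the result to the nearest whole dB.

Propagate each source to the receiver with L = L_ref − 20·log₁₀(r/r_ref), then add intensities.
ultrasonic cleaner: 76.9 − 20·log₁₀(22.9/3.7) = 76.9 − 15.83 = 61.07 dB.
pump: 73.8 − 20·log₁₀(31.9/3.9) = 73.8 − 18.25 = 55.55 dB.
packaged HVAC unit: 71.3 − 20·log₁₀(52.6/4.2) = 71.3 − 21.95 = 49.35 dB.
Σ 10^(L/10) = 1.723e+06 → L_total = 10·log₁₀(1.723e+06) = 62.36 dB.

62 dB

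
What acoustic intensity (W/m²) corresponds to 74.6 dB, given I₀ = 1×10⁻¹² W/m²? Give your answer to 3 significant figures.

I/I₀ = 10^(74.6/10) = 2.884e+07, so I = 2.884e+07 × 10⁻¹² W/m².

2.88e-05 W/m²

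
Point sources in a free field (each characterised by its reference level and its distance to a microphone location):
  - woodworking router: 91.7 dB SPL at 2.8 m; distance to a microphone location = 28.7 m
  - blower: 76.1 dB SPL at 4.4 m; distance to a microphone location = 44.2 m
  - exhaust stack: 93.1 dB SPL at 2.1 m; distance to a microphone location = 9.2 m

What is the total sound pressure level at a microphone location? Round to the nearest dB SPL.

Apply inverse-square spreading to bring every level to the receiver, then sum 10^(L/10).
woodworking router: 91.7 − 20·log₁₀(28.7/2.8) = 91.7 − 20.21 = 71.49 dB SPL.
blower: 76.1 − 20·log₁₀(44.2/4.4) = 76.1 − 20.04 = 56.06 dB SPL.
exhaust stack: 93.1 − 20·log₁₀(9.2/2.1) = 93.1 − 12.83 = 80.27 dB SPL.
Σ 10^(L/10) = 1.209e+08 → L_total = 10·log₁₀(1.209e+08) = 80.82 dB SPL.

81 dB SPL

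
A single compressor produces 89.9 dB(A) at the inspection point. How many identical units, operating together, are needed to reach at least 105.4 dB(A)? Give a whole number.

The shortfall is 105.4 − 89.9 = 15.5 dB, and N units add 10·log₁₀ N, so need 10·log₁₀ N ≥ 15.5.
N ≥ 10^(15.5/10) = 35.481, so N = 36.

36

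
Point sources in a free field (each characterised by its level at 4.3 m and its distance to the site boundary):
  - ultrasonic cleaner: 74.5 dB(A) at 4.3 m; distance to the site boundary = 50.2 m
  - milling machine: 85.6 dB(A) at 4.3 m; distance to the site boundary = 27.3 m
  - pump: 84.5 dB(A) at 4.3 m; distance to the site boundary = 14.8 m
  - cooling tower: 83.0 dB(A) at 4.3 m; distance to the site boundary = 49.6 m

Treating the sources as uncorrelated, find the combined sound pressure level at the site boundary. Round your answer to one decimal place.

Apply inverse-square spreading to bring every level to the receiver, then sum 10^(L/10).
ultrasonic cleaner: 74.5 − 20·log₁₀(50.2/4.3) = 74.5 − 21.34 = 53.16 dB(A).
milling machine: 85.6 − 20·log₁₀(27.3/4.3) = 85.6 − 16.05 = 69.55 dB(A).
pump: 84.5 − 20·log₁₀(14.8/4.3) = 84.5 − 10.74 = 73.76 dB(A).
cooling tower: 83.0 − 20·log₁₀(49.6/4.3) = 83.0 − 21.24 = 61.76 dB(A).
Σ 10^(L/10) = 3.451e+07 → L_total = 10·log₁₀(3.451e+07) = 75.38 dB(A).

75.4 dB(A)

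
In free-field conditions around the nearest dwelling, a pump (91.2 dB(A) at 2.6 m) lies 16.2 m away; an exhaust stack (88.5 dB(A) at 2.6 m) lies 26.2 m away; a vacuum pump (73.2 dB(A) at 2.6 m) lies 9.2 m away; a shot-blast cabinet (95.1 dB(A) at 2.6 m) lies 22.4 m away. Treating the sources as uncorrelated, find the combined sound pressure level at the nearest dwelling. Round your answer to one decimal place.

First find each source's level at the receiver (point-source: −20·log₁₀(r/r_ref)), then combine on an intensity basis.
pump: 91.2 − 20·log₁₀(16.2/2.6) = 91.2 − 15.89 = 75.31 dB(A).
exhaust stack: 88.5 − 20·log₁₀(26.2/2.6) = 88.5 − 20.07 = 68.43 dB(A).
vacuum pump: 73.2 − 20·log₁₀(9.2/2.6) = 73.2 − 10.98 = 62.22 dB(A).
shot-blast cabinet: 95.1 − 20·log₁₀(22.4/2.6) = 95.1 − 18.71 = 76.39 dB(A).
Σ 10^(L/10) = 8.619e+07 → L_total = 10·log₁₀(8.619e+07) = 79.35 dB(A).

79.4 dB(A)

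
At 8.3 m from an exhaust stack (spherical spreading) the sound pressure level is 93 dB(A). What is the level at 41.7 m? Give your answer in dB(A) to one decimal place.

79.0 dB(A)

Spherical spreading from a point source gives a 20·log₁₀(r₂/r₁) drop.
L₂ = 93 − 20·log₁₀(41.7/8.3) = 93 − 14.021 = 78.98 dB(A).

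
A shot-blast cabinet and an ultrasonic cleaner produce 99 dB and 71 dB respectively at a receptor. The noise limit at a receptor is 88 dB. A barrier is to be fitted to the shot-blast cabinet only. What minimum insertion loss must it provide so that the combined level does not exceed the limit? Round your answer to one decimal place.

Fixed contribution from the other source: Σ 10^(L/10) = 10^(71/10) = 1.259e+07 (71.00 dB).
The limit corresponds to 10^(88/10) = 6.310e+08; subtracting the fixed part leaves 6.184e+08 for the shot-blast cabinet, i.e. 87.91 dB.
So the shot-blast cabinet must be reduced from 99 to 87.91 dB: IL = 11.09 dB.

11.1 dB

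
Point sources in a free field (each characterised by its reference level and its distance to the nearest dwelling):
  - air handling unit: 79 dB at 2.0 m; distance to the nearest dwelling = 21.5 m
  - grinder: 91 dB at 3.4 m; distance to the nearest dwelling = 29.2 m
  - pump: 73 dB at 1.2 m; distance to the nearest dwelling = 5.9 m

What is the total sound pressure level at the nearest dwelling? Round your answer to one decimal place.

72.7 dB

Propagate each source to the receiver with L = L_ref − 20·log₁₀(r/r_ref), then add intensities.
air handling unit: 79 − 20·log₁₀(21.5/2.0) = 79 − 20.63 = 58.37 dB.
grinder: 91 − 20·log₁₀(29.2/3.4) = 91 − 18.68 = 72.32 dB.
pump: 73 − 20·log₁₀(5.9/1.2) = 73 − 13.83 = 59.17 dB.
Σ 10^(L/10) = 1.858e+07 → L_total = 10·log₁₀(1.858e+07) = 72.69 dB.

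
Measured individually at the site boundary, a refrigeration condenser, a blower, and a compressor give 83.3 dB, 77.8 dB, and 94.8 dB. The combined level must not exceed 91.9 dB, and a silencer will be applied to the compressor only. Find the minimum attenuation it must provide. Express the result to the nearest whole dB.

Fixed contribution from the other sources: Σ 10^(L/10) = 10^(83.3/10) + 10^(77.8/10) = 2.741e+08 (84.38 dB).
The limit corresponds to 10^(91.9/10) = 1.549e+09; subtracting the fixed part leaves 1.275e+09 for the compressor, i.e. 91.05 dB.
Required insertion loss = 94.8 − 91.05 = 3.75 dB.

4 dB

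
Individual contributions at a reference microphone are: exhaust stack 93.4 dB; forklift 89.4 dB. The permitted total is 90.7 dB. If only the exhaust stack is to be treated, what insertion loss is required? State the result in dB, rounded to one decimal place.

8.6 dB

Everything except the exhaust stack sums to 10^(89.4/10) = 8.710e+08 in linear terms, 89.40 dB.
To meet 90.7 dB overall, the treated exhaust stack may contribute at most 10^(90.7/10) − 8.710e+08 = 3.039e+08, i.e. 84.83 dB.
So the exhaust stack must be reduced from 93.4 to 84.83 dB: IL = 8.57 dB.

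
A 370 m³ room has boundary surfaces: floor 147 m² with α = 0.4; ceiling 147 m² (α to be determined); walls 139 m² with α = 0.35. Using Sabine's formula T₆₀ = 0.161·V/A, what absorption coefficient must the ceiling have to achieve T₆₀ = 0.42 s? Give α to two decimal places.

0.23

From T₆₀ = 0.161·V/A, the target T₆₀ = 0.42 s needs A = 0.161·370/0.42 = 141.83 m².
Absorption from the other surfaces = 147·0.4 + 139·0.35 = 107.45 m², so the ceiling must supply 34.38 m² over 147 m².
α = 34.38/147 = 0.234.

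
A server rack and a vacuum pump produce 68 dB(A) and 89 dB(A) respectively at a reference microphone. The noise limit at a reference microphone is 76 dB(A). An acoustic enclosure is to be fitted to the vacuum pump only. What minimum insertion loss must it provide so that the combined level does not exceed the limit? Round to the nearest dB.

Everything except the vacuum pump sums to 10^(68/10) = 6.310e+06 in linear terms, 68.00 dB(A).
The limit corresponds to 10^(76/10) = 3.981e+07; subtracting the fixed part leaves 3.350e+07 for the vacuum pump, i.e. 75.25 dB(A).
Required insertion loss = 89 − 75.25 = 13.75 dB.

14 dB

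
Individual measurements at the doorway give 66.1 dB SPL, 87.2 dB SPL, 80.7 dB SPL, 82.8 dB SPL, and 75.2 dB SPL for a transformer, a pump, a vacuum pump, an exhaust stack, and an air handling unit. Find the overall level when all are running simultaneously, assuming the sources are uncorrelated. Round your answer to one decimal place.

Incoherent sources combine by intensity addition: L_total = 10·log₁₀(Σ 10^(L_i/10)).
Σ 10^(L/10) = 10^(66.1/10) + 10^(87.2/10) + 10^(80.7/10) + 10^(82.8/10) + 10^(75.2/10) = 8.700e+08.
L_total = 10·log₁₀(8.700e+08) = 89.40 dB SPL.

89.4 dB SPL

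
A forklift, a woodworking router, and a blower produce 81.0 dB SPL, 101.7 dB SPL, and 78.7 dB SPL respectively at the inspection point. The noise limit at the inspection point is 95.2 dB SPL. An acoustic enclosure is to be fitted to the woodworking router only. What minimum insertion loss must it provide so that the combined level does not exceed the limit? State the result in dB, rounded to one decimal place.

6.8 dB

Fixed contribution from the other sources: Σ 10^(L/10) = 10^(81.0/10) + 10^(78.7/10) = 2.000e+08 (83.01 dB SPL).
To meet 95.2 dB SPL overall, the treated woodworking router may contribute at most 10^(95.2/10) − 2.000e+08 = 3.111e+09, i.e. 94.93 dB SPL.
Required insertion loss = 101.7 − 94.93 = 6.77 dB.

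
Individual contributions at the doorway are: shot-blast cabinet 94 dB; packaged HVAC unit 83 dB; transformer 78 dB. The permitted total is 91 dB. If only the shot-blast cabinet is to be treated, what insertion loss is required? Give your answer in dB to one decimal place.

Everything except the shot-blast cabinet sums to 10^(83/10) + 10^(78/10) = 2.626e+08 in linear terms, 84.19 dB.
The limit corresponds to 10^(91/10) = 1.259e+09; subtracting the fixed part leaves 9.963e+08 for the shot-blast cabinet, i.e. 89.98 dB.
So the shot-blast cabinet must be reduced from 94 to 89.98 dB: IL = 4.02 dB.

4.0 dB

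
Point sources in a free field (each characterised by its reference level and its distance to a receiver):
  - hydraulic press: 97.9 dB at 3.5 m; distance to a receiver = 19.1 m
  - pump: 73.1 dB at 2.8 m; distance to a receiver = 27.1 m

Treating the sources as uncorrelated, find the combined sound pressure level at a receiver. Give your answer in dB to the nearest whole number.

83 dB

Apply inverse-square spreading to bring every level to the receiver, then sum 10^(L/10).
hydraulic press: 97.9 − 20·log₁₀(19.1/3.5) = 97.9 − 14.74 = 83.16 dB.
pump: 73.1 − 20·log₁₀(27.1/2.8) = 73.1 − 19.72 = 53.38 dB.
Σ 10^(L/10) = 2.073e+08 → L_total = 10·log₁₀(2.073e+08) = 83.17 dB.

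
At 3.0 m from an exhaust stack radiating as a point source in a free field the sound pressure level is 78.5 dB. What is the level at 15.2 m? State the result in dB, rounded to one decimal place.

Spherical spreading from a point source gives a 20·log₁₀(r₂/r₁) drop.
L₂ = 78.5 − 20·log₁₀(15.2/3.0) = 78.5 − 14.094 = 64.41 dB.

64.4 dB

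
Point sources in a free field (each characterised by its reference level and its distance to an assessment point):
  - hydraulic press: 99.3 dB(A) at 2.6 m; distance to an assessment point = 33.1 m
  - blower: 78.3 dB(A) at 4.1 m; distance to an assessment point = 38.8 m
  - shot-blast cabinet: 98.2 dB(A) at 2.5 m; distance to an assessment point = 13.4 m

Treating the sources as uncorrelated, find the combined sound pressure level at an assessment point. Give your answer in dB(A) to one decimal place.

Apply inverse-square spreading to bring every level to the receiver, then sum 10^(L/10).
hydraulic press: 99.3 − 20·log₁₀(33.1/2.6) = 99.3 − 22.10 = 77.20 dB(A).
blower: 78.3 − 20·log₁₀(38.8/4.1) = 78.3 − 19.52 = 58.78 dB(A).
shot-blast cabinet: 98.2 − 20·log₁₀(13.4/2.5) = 98.2 − 14.58 = 83.62 dB(A).
Σ 10^(L/10) = 2.832e+08 → L_total = 10·log₁₀(2.832e+08) = 84.52 dB(A).

84.5 dB(A)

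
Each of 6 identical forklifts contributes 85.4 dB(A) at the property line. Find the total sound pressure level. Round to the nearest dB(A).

L_total = L₁ + 10·log₁₀ N for N identical incoherent sources.
L_total = 85.4 + 10·log₁₀(6) = 85.4 + 7.782 = 93.18 dB(A).

93 dB(A)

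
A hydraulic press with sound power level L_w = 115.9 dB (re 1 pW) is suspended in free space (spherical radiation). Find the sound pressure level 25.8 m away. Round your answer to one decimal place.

76.7 dB

Free-field spherical radiation: L_p = L_w − 10·log₁₀(4π·r²), r = 25.8 m.
4π·r² = 8365 m², 10·log₁₀ of that is 39.224 dB.
L_p = 115.9 − 39.224 = 76.68 dB.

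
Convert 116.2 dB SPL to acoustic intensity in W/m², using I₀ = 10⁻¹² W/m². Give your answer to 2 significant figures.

0.42 W/m²

I = I₀·10^(L/10) = 10⁻¹² × 10^(116.2/10) = 10^(-0.380).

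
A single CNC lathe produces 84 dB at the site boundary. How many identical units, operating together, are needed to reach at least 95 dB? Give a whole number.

13

The shortfall is 95 − 84 = 11.0 dB, and N units add 10·log₁₀ N, so need 10·log₁₀ N ≥ 11.0.
N ≥ 10^(11.0/10) = 12.589, so N = 13.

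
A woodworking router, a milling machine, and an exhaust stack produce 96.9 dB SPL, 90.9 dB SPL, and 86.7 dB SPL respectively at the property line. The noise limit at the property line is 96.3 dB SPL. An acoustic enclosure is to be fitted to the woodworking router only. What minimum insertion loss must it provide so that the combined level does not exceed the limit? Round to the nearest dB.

3 dB

The untreated sources together contribute 10^(90.9/10) + 10^(86.7/10) = 1.698e+09, i.e. 92.30 dB SPL.
To meet 96.3 dB SPL overall, the treated woodworking router may contribute at most 10^(96.3/10) − 1.698e+09 = 2.568e+09, i.e. 94.10 dB SPL.
Required insertion loss = 96.9 − 94.10 = 2.80 dB.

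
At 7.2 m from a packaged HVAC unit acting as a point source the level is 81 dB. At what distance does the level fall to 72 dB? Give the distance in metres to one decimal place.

20.3 m

For a point source L₁ − L₂ = 20·log₁₀(r₂/r₁), so r₂ = r₁·10^((L₁−L₂)/20).
r₂ = 7.2·10^((81−72)/20) = 7.2·10^(9.0/20) = 20.29 m.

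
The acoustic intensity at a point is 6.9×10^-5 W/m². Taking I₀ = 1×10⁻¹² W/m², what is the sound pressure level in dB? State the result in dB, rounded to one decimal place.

78.4 dB

Dividing by I₀ shifts the exponent by 12: I/I₀ = 6.9×10^7.
L = 10·(0.8388 + 7) = 78.39 dB.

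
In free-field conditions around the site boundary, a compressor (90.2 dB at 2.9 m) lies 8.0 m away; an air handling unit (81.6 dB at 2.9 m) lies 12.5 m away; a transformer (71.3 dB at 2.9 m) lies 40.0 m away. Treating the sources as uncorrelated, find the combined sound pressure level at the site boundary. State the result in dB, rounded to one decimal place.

Propagate each source to the receiver with L = L_ref − 20·log₁₀(r/r_ref), then add intensities.
compressor: 90.2 − 20·log₁₀(8.0/2.9) = 90.2 − 8.81 = 81.39 dB.
air handling unit: 81.6 − 20·log₁₀(12.5/2.9) = 81.6 − 12.69 = 68.91 dB.
transformer: 71.3 − 20·log₁₀(40.0/2.9) = 71.3 − 22.79 = 48.51 dB.
Σ 10^(L/10) = 1.455e+08 → L_total = 10·log₁₀(1.455e+08) = 81.63 dB.

81.6 dB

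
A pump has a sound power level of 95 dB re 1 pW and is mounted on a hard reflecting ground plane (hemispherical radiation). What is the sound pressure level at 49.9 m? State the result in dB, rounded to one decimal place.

Free-field hemispherical radiation: L_p = L_w − 10·log₁₀(2π·r²), r = 49.9 m.
2π·r² = 1.565e+04 m², 10·log₁₀ of that is 41.944 dB.
L_p = 95 − 41.944 = 53.06 dB.

53.1 dB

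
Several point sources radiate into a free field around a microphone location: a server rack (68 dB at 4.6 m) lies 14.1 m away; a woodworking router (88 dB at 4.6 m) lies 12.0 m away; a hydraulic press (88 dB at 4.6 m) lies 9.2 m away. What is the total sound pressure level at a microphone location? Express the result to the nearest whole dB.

84 dB

Propagate each source to the receiver with L = L_ref − 20·log₁₀(r/r_ref), then add intensities.
server rack: 68 − 20·log₁₀(14.1/4.6) = 68 − 9.73 = 58.27 dB.
woodworking router: 88 − 20·log₁₀(12.0/4.6) = 88 − 8.33 = 79.67 dB.
hydraulic press: 88 − 20·log₁₀(9.2/4.6) = 88 − 6.02 = 81.98 dB.
Σ 10^(L/10) = 2.511e+08 → L_total = 10·log₁₀(2.511e+08) = 84.00 dB.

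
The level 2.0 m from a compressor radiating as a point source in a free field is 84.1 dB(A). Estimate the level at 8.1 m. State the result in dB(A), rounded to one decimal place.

For a point source, L₂ = L₁ − 20·log₁₀(r₂/r₁).
L₂ = 84.1 − 20·log₁₀(8.1/2.0) = 84.1 − 12.149 = 71.95 dB(A).

72.0 dB(A)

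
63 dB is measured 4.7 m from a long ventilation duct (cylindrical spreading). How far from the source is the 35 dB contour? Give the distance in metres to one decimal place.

2965.5 m

The 28.0 dB drop corresponds to a distance ratio of 10^(28.0/10) for a line source.
r₂ = 4.7·10^((63−35)/10) = 4.7·10^(28.0/10) = 2965.50 m.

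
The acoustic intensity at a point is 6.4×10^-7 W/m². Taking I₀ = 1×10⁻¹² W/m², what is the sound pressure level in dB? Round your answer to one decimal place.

58.1 dB

Dividing by I₀ shifts the exponent by 12: I/I₀ = 6.4×10^5.
L = 10·(0.8062 + 5) = 58.06 dB.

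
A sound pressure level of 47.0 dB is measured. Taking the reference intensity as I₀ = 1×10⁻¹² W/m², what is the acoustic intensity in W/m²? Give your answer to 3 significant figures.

5.01e-08 W/m²

I/I₀ = 10^(47.0/10) = 5.012e+04, so I = 5.012e+04 × 10⁻¹² W/m².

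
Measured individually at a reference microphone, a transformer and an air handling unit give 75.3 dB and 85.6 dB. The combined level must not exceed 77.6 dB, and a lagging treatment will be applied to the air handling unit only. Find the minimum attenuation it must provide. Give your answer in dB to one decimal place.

Everything except the air handling unit sums to 10^(75.3/10) = 3.388e+07 in linear terms, 75.30 dB.
To meet 77.6 dB overall, the treated air handling unit may contribute at most 10^(77.6/10) − 3.388e+07 = 2.366e+07, i.e. 73.74 dB.
Required insertion loss = 85.6 − 73.74 = 11.86 dB.

11.9 dB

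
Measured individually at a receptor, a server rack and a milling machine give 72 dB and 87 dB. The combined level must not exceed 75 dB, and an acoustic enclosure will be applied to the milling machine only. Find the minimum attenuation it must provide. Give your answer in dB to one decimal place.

15.0 dB

Fixed contribution from the other source: Σ 10^(L/10) = 10^(72/10) = 1.585e+07 (72.00 dB).
To meet 75 dB overall, the treated milling machine may contribute at most 10^(75/10) − 1.585e+07 = 1.577e+07, i.e. 71.98 dB.
So the milling machine must be reduced from 87 to 71.98 dB: IL = 15.02 dB.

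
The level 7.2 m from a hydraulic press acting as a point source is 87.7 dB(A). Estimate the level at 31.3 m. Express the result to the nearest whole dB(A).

75 dB(A)

Point-source attenuation: ΔL = 20·log₁₀(r₂/r₁) = 20·log₁₀(31.3/7.2) = 12.764 dB.
L₂ = 87.7 − 20·log₁₀(31.3/7.2) = 87.7 − 12.764 = 74.94 dB(A).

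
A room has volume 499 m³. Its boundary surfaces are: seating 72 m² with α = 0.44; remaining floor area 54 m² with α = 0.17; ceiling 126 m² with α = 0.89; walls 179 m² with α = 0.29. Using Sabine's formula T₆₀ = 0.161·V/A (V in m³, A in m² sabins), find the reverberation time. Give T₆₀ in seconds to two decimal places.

0.39 s

Summing Sᵢαᵢ: 72·0.44 + 54·0.17 + 126·0.89 + 179·0.29 = 204.91 m².
T₆₀ = 0.161·V/A = 0.161·499/204.91 = 0.392 s.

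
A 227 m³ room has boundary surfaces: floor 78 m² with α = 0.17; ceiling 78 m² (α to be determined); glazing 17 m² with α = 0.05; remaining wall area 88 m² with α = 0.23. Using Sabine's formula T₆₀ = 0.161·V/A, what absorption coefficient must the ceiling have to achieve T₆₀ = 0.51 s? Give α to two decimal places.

0.48

Required total absorption A = 0.161·227/0.51 = 71.66 m².
Absorption from the other surfaces = 78·0.17 + 17·0.05 + 88·0.23 = 34.35 m², so the ceiling must supply 37.31 m² over 78 m².
α = 37.31/78 = 0.478.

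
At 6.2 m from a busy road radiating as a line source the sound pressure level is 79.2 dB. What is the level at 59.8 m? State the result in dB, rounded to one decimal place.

69.4 dB

Cylindrical spreading from a line source gives a 10·log₁₀(r₂/r₁) drop.
L₂ = 79.2 − 10·log₁₀(59.8/6.2) = 79.2 − 9.843 = 69.36 dB.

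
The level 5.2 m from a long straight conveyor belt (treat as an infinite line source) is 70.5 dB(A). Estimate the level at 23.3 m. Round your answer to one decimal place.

64.0 dB(A)

Line-source attenuation: ΔL = 10·log₁₀(r₂/r₁) = 10·log₁₀(23.3/5.2) = 6.514 dB.
L₂ = 70.5 − 10·log₁₀(23.3/5.2) = 70.5 − 6.514 = 63.99 dB(A).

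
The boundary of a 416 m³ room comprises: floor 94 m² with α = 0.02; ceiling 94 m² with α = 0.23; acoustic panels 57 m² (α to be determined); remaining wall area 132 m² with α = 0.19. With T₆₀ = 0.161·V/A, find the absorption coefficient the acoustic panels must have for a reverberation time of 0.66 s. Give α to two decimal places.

0.93

Required total absorption A = 0.161·416/0.66 = 101.48 m².
Absorption from the other surfaces = 94·0.02 + 94·0.23 + 132·0.19 = 48.58 m², so the acoustic panels must supply 52.90 m² over 57 m².
α = 52.90/57 = 0.928.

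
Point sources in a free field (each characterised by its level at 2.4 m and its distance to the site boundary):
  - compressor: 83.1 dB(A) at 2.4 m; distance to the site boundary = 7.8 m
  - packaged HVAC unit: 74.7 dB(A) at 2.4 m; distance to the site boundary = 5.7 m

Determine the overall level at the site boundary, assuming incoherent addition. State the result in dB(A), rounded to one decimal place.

Apply inverse-square spreading to bring every level to the receiver, then sum 10^(L/10).
compressor: 83.1 − 20·log₁₀(7.8/2.4) = 83.1 − 10.24 = 72.86 dB(A).
packaged HVAC unit: 74.7 − 20·log₁₀(5.7/2.4) = 74.7 − 7.51 = 67.19 dB(A).
Σ 10^(L/10) = 2.456e+07 → L_total = 10·log₁₀(2.456e+07) = 73.90 dB(A).

73.9 dB(A)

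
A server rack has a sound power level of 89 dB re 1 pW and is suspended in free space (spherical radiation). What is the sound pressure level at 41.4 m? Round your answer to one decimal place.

45.7 dB

Free-field spherical radiation: L_p = L_w − 10·log₁₀(4π·r²), r = 41.4 m.
4π·r² = 2.154e+04 m², 10·log₁₀ of that is 43.332 dB.
L_p = 89 − 43.332 = 45.67 dB.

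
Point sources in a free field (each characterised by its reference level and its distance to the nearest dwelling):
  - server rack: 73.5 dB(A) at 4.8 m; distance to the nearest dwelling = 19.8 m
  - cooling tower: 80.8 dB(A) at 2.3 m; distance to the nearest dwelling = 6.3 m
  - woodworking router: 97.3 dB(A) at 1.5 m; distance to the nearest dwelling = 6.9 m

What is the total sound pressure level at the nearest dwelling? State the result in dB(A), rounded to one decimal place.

Apply inverse-square spreading to bring every level to the receiver, then sum 10^(L/10).
server rack: 73.5 − 20·log₁₀(19.8/4.8) = 73.5 − 12.31 = 61.19 dB(A).
cooling tower: 80.8 − 20·log₁₀(6.3/2.3) = 80.8 − 8.75 = 72.05 dB(A).
woodworking router: 97.3 − 20·log₁₀(6.9/1.5) = 97.3 − 13.26 = 84.04 dB(A).
Σ 10^(L/10) = 2.711e+08 → L_total = 10·log₁₀(2.711e+08) = 84.33 dB(A).

84.3 dB(A)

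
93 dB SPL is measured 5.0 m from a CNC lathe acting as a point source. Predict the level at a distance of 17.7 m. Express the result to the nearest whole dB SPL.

For a point source, L₂ = L₁ − 20·log₁₀(r₂/r₁).
L₂ = 93 − 20·log₁₀(17.7/5.0) = 93 − 10.980 = 82.02 dB SPL.

82 dB SPL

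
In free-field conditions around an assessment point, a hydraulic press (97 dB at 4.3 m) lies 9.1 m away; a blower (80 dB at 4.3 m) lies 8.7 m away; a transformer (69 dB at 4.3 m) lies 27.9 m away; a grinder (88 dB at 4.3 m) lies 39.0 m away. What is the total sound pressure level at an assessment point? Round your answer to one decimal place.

Apply inverse-square spreading to bring every level to the receiver, then sum 10^(L/10).
hydraulic press: 97 − 20·log₁₀(9.1/4.3) = 97 − 6.51 = 90.49 dB.
blower: 80 − 20·log₁₀(8.7/4.3) = 80 − 6.12 = 73.88 dB.
transformer: 69 − 20·log₁₀(27.9/4.3) = 69 − 16.24 = 52.76 dB.
grinder: 88 − 20·log₁₀(39.0/4.3) = 88 − 19.15 = 68.85 dB.
Σ 10^(L/10) = 1.151e+09 → L_total = 10·log₁₀(1.151e+09) = 90.61 dB.

90.6 dB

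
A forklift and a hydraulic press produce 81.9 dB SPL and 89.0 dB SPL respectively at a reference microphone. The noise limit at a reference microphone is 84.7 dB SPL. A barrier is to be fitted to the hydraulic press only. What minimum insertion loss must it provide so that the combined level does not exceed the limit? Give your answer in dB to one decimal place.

Everything except the hydraulic press sums to 10^(81.9/10) = 1.549e+08 in linear terms, 81.90 dB SPL.
To meet 84.7 dB SPL overall, the treated hydraulic press may contribute at most 10^(84.7/10) − 1.549e+08 = 1.402e+08, i.e. 81.47 dB SPL.
So the hydraulic press must be reduced from 89.0 to 81.47 dB SPL: IL = 7.53 dB.

7.5 dB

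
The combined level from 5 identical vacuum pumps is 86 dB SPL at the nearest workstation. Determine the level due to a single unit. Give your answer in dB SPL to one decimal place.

79.0 dB SPL

5 equal contributions raise the level by 10·log₁₀ 5 = 6.990 dB, so each unit alone gives 86 − 6.990.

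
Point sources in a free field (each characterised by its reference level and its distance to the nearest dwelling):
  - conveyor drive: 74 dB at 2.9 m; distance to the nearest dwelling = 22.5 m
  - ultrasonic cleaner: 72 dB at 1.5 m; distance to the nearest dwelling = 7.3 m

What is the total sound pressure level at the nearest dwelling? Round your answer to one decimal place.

First find each source's level at the receiver (point-source: −20·log₁₀(r/r_ref)), then combine on an intensity basis.
conveyor drive: 74 − 20·log₁₀(22.5/2.9) = 74 − 17.80 = 56.20 dB.
ultrasonic cleaner: 72 − 20·log₁₀(7.3/1.5) = 72 − 13.74 = 58.26 dB.
Σ 10^(L/10) = 1.086e+06 → L_total = 10·log₁₀(1.086e+06) = 60.36 dB.

60.4 dB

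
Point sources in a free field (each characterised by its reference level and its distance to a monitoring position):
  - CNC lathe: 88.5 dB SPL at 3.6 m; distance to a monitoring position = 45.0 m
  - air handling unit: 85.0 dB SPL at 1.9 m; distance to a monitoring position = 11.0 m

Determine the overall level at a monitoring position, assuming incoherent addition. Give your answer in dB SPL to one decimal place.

71.5 dB SPL

Propagate each source to the receiver with L = L_ref − 20·log₁₀(r/r_ref), then add intensities.
CNC lathe: 88.5 − 20·log₁₀(45.0/3.6) = 88.5 − 21.94 = 66.56 dB SPL.
air handling unit: 85.0 − 20·log₁₀(11.0/1.9) = 85.0 − 15.25 = 69.75 dB SPL.
Σ 10^(L/10) = 1.397e+07 → L_total = 10·log₁₀(1.397e+07) = 71.45 dB SPL.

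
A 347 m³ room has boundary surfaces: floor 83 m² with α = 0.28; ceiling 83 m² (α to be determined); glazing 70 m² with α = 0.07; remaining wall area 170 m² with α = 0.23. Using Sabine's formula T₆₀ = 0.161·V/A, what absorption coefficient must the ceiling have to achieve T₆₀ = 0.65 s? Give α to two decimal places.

0.23

Required total absorption A = 0.161·347/0.65 = 85.95 m².
Absorption from the other surfaces = 83·0.28 + 70·0.07 + 170·0.23 = 67.24 m², so the ceiling must supply 18.71 m² over 83 m².
α = 18.71/83 = 0.225.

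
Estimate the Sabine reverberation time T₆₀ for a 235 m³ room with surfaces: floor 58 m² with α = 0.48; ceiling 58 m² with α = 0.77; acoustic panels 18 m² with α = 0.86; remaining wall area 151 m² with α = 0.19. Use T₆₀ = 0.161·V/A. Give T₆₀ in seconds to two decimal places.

Summing Sᵢαᵢ: 58·0.48 + 58·0.77 + 18·0.86 + 151·0.19 = 116.67 m².
T₆₀ = 0.161·V/A = 0.161·235/116.67 = 0.324 s.

0.32 s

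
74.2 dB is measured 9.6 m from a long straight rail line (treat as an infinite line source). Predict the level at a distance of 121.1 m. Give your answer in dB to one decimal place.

Cylindrical spreading from a line source gives a 10·log₁₀(r₂/r₁) drop.
L₂ = 74.2 − 10·log₁₀(121.1/9.6) = 74.2 − 11.009 = 63.19 dB.

63.2 dB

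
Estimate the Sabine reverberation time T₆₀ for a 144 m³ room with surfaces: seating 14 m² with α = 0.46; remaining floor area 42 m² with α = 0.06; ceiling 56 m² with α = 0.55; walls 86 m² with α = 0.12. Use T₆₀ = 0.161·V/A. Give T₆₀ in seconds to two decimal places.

0.46 s

Total absorption A = 14·0.46 + 42·0.06 + 56·0.55 + 86·0.12 = 50.08 m² sabins.
T₆₀ = 0.161 × 144 / 50.08 = 0.463 s.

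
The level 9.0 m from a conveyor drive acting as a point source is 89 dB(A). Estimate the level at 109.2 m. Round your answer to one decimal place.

67.3 dB(A)

For a point source, L₂ = L₁ − 20·log₁₀(r₂/r₁).
L₂ = 89 − 20·log₁₀(109.2/9.0) = 89 − 21.680 = 67.32 dB(A).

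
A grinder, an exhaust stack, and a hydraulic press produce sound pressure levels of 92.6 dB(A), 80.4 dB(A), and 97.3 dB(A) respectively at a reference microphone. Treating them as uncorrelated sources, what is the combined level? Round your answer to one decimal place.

Incoherent sources combine by intensity addition: L_total = 10·log₁₀(Σ 10^(L_i/10)).
Σ 10^(L/10) = 10^(92.6/10) + 10^(80.4/10) + 10^(97.3/10) = 7.300e+09.
L_total = 10·log₁₀(7.300e+09) = 98.63 dB(A).

98.6 dB(A)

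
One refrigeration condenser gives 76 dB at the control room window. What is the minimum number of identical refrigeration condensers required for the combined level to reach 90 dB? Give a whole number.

26

The shortfall is 90 − 76 = 14.0 dB, and N units add 10·log₁₀ N, so need 10·log₁₀ N ≥ 14.0.
N ≥ 10^(14.0/10) = 25.119, so N = 26.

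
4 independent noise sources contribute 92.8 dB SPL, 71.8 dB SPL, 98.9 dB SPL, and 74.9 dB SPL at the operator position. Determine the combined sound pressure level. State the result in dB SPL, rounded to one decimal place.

For uncorrelated sources the intensities add, so convert each level to linear form, sum, and take 10·log₁₀ of the total.
Σ 10^(L/10) = 10^(92.8/10) + 10^(71.8/10) + 10^(98.9/10) + 10^(74.9/10) = 9.714e+09.
L_total = 10·log₁₀(9.714e+09) = 99.87 dB SPL.

99.9 dB SPL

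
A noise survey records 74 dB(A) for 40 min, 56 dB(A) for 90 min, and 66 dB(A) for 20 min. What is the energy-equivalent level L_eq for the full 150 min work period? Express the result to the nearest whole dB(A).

The energy average is taken in the linear domain: L_eq = 10·log₁₀[(Σ tᵢ·10^(Lᵢ/10))/T], T = 150 min.
Σ tᵢ·10^(Lᵢ/10) = 40·10^(74/10) + 90·10^(56/10) + 20·10^(66/10) = 1.120e+09.
L_eq = 10·log₁₀(1.120e+09/150) = 68.73 dB(A).

69 dB(A)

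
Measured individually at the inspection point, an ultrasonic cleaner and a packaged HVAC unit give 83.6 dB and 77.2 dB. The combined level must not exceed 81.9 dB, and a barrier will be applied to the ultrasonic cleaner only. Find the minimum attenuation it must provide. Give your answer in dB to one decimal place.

3.5 dB

The untreated sources together contribute 10^(77.2/10) = 5.248e+07, i.e. 77.20 dB.
The limit corresponds to 10^(81.9/10) = 1.549e+08; subtracting the fixed part leaves 1.024e+08 for the ultrasonic cleaner, i.e. 80.10 dB.
Required insertion loss = 83.6 − 80.10 = 3.50 dB.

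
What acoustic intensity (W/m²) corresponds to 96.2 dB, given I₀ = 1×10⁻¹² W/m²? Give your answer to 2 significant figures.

0.0042 W/m²

I/I₀ = 10^(96.2/10) = 4.169e+09, so I = 4.169e+09 × 10⁻¹² W/m².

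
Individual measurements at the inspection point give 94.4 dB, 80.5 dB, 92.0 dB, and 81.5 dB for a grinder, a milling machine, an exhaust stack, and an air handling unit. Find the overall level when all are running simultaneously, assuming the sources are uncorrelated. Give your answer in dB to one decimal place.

96.6 dB

For uncorrelated sources the intensities add, so convert each level to linear form, sum, and take 10·log₁₀ of the total.
Σ 10^(L/10) = 10^(94.4/10) + 10^(80.5/10) + 10^(92.0/10) + 10^(81.5/10) = 4.593e+09.
L_total = 10·log₁₀(4.593e+09) = 96.62 dB.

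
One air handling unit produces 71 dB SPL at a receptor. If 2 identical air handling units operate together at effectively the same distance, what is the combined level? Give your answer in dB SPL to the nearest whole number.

74 dB SPL

N identical incoherent sources raise the level by 10·log₁₀ N.
L_total = 71 + 10·log₁₀(2) = 71 + 3.010 = 74.01 dB SPL.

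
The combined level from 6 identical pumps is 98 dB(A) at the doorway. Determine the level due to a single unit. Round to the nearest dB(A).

Dividing the total intensity by 6 lowers the level by 10·log₁₀ 6 = 7.782 dB: L₁ = 98 − 7.782.

90 dB(A)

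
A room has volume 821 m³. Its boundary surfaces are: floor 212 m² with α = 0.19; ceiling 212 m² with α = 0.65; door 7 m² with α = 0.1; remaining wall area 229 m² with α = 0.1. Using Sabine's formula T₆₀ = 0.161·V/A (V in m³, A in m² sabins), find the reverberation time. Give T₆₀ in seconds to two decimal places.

A = Σ Sᵢαᵢ = 212·0.19 + 212·0.65 + 7·0.1 + 229·0.1 = 201.68 m².
T₆₀ = 0.161 × 821 / 201.68 = 0.655 s.

0.66 s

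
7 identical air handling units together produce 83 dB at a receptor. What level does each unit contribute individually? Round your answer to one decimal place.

7 equal contributions raise the level by 10·log₁₀ 7 = 8.451 dB, so each unit alone gives 83 − 8.451.

74.5 dB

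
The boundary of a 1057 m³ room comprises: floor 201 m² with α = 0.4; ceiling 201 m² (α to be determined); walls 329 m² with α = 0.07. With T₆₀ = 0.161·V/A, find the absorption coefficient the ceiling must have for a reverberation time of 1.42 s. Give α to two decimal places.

A = 0.161·V/T₆₀ = 0.161·1057/1.42 = 119.84 m² sabins.
Absorption from the other surfaces = 201·0.4 + 329·0.07 = 103.43 m², so the ceiling must supply 16.41 m² over 201 m².
α = 16.41/201 = 0.082.

0.08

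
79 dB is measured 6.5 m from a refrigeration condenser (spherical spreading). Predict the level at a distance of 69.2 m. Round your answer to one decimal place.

58.5 dB

Point-source attenuation: ΔL = 20·log₁₀(r₂/r₁) = 20·log₁₀(69.2/6.5) = 20.544 dB.
L₂ = 79 − 20·log₁₀(69.2/6.5) = 79 − 20.544 = 58.46 dB.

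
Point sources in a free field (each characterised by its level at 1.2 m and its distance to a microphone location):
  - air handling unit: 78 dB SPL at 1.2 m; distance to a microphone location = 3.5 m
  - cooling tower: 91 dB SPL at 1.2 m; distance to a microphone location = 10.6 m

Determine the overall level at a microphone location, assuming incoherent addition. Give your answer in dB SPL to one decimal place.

First find each source's level at the receiver (point-source: −20·log₁₀(r/r_ref)), then combine on an intensity basis.
air handling unit: 78 − 20·log₁₀(3.5/1.2) = 78 − 9.30 = 68.70 dB SPL.
cooling tower: 91 − 20·log₁₀(10.6/1.2) = 91 − 18.92 = 72.08 dB SPL.
Σ 10^(L/10) = 2.355e+07 → L_total = 10·log₁₀(2.355e+07) = 73.72 dB SPL.

73.7 dB SPL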